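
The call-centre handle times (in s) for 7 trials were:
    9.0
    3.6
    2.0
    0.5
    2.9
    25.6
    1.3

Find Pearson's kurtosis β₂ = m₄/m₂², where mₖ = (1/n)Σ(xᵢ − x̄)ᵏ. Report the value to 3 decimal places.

x̄ = 6.4143
Σ(xᵢ − x̄)² = 475.6686 ⇒ m₂ = 67.95265
Σ(xᵢ − x̄)⁴ = 138038.7565 ⇒ m₄ = 19719.82236
m₂² = 4617.56306
β₂ = m₄/m₂² = 19719.82236 / 4617.56306 ≈ 4.271

4.271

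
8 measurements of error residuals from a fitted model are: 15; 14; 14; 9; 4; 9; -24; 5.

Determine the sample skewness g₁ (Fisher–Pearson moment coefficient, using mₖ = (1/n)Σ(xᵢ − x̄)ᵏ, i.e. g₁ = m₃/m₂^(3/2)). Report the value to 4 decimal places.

-1.8098

x̄ = (15 + 14 + 14 + 9 + 4 + 9 - 24 + 5) / 8 = 5.7500
deviations (xᵢ − x̄): 9.2500, 8.2500, 8.2500, 3.2500, -1.7500, 3.2500, -29.7500, -0.7500
Σ(xᵢ − x̄)² = 1131.5000 ⇒ m₂ = 1131.5000/8 = 141.43750
Σ(xᵢ − x̄)³ = -24353.2500 ⇒ m₃ = -24353.2500/8 = -3044.15625
m₂^(3/2) = 141.43750^(1.5) = 1682.08081
g₁ = m₃ / m₂^(3/2) = -3044.15625 / 1682.08081 ≈ -1.8098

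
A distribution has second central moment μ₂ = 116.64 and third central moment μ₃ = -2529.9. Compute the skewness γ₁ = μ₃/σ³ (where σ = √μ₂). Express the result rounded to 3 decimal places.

σ = √μ₂ = √116.64 = 10.80000
σ³ = μ₂^(3/2) = 1259.71200
γ₁ = μ₃/σ³ = -2529.9 / 1259.71200 ≈ -2.008

-2.008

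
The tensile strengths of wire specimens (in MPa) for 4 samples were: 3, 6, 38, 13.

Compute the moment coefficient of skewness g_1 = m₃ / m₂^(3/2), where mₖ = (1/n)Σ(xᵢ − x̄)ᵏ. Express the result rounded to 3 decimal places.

x̄ = (3 + 6 + 38 + 13) / 4 = 15.0000
deviations (xᵢ − x̄): -12.0000, -9.0000, 23.0000, -2.0000
Σ(xᵢ − x̄)² = 758.0000 ⇒ m₂ = 758.0000/4 = 189.50000
Σ(xᵢ − x̄)³ = 9702.0000 ⇒ m₃ = 9702.0000/4 = 2425.50000
m₂^(3/2) = 189.50000^(1.5) = 2608.63803
g_1 = m₃ / m₂^(3/2) = 2425.50000 / 2608.63803 ≈ 0.930

0.930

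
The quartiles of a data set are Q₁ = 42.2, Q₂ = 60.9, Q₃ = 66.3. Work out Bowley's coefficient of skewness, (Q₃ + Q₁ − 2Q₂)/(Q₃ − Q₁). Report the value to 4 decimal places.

numerator: Q₃ + Q₁ − 2Q₂ = 66.3 + 42.2 − 2×60.9 = -13.3000
denominator: Q₃ − Q₁ = 66.3 − 42.2 = 24.1000
Bowley skewness = -13.3000 / 24.1000 ≈ -0.5519

-0.5519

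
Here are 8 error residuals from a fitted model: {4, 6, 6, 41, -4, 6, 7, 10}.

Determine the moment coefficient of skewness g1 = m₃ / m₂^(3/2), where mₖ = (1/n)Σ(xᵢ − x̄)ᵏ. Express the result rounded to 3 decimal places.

1.827

x̄ = (4 + 6 + 6 + 41 - 4 + 6 + 7 + 10) / 8 = 9.5000
deviations (xᵢ − x̄): -5.5000, -3.5000, -3.5000, 31.5000, -13.5000, -3.5000, -2.5000, 0.5000
Σ(xᵢ − x̄)² = 1248.0000 ⇒ m₂ = 1248.0000/8 = 156.00000
Σ(xᵢ − x̄)³ = 28485.0000 ⇒ m₃ = 28485.0000/8 = 3560.62500
m₂^(3/2) = 156.00000^(1.5) = 1948.43938
g1 = m₃ / m₂^(3/2) = 3560.62500 / 1948.43938 ≈ 1.827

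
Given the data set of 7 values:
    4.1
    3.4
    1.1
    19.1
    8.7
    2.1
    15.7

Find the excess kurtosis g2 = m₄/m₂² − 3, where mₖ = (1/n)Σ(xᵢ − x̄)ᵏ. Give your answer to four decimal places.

-1.1388

x̄ = 7.7429
Σ(xᵢ − x̄)² = 301.3171 ⇒ m₂ = 43.04531
Σ(xᵢ − x̄)⁴ = 24139.7840 ⇒ m₄ = 3448.54056
m₂² = 1852.89838
g2 = m₄/m₂² − 3 = 1.86116 − 3 ≈ -1.1388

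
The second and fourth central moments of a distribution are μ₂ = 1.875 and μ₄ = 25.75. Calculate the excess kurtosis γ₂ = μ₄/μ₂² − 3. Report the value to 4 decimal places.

4.3244

μ₂² = 1.875² = 3.51563
μ₄/μ₂² = 25.75 / 3.51563 = 7.32444
γ₂ = 7.32444 − 3 ≈ 4.3244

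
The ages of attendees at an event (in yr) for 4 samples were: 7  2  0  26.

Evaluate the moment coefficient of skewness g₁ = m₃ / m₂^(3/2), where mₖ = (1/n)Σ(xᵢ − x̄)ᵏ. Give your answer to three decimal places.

0.955

x̄ = (7 + 2 + 0 + 26) / 4 = 8.7500
deviations (xᵢ − x̄): -1.7500, -6.7500, -8.7500, 17.2500
Σ(xᵢ − x̄)² = 422.7500 ⇒ m₂ = 422.7500/4 = 105.68750
Σ(xᵢ − x̄)³ = 4150.1250 ⇒ m₃ = 4150.1250/4 = 1037.53125
m₂^(3/2) = 105.68750^(1.5) = 1086.51428
g₁ = m₃ / m₂^(3/2) = 1037.53125 / 1086.51428 ≈ 0.955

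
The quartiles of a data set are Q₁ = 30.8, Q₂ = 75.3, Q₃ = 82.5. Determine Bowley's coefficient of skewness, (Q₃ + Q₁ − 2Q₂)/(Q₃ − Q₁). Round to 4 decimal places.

numerator: Q₃ + Q₁ − 2Q₂ = 82.5 + 30.8 − 2×75.3 = -37.3000
denominator: Q₃ − Q₁ = 82.5 − 30.8 = 51.7000
Bowley skewness = -37.3000 / 51.7000 ≈ -0.7215

-0.7215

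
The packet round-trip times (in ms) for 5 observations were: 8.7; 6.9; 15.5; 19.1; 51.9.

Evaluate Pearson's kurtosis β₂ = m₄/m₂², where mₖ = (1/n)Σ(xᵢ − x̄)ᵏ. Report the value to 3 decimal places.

x̄ = 20.4200
Σ(xᵢ − x̄)² = 1337.0880 ⇒ m₂ = 267.41760
Σ(xᵢ − x̄)⁴ = 1034930.6190 ⇒ m₄ = 206986.12381
m₂² = 71512.17279
β₂ = m₄/m₂² = 206986.12381 / 71512.17279 ≈ 2.894

2.894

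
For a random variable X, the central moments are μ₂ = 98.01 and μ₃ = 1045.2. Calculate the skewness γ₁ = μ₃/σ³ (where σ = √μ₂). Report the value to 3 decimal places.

1.077

σ = √μ₂ = √98.01 = 9.90000
σ³ = μ₂^(3/2) = 970.29900
γ₁ = μ₃/σ³ = 1045.2 / 970.29900 ≈ 1.077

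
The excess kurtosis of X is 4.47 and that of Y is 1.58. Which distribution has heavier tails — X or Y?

X

Higher excess kurtosis ⇒ heavier tails relative to the normal distribution.
4.47 vs 1.58: the larger is 4.47, so X has heavier tails.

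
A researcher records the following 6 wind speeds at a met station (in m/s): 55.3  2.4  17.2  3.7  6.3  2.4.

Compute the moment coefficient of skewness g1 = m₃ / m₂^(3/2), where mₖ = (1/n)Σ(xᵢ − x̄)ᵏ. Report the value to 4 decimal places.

x̄ = (55.3 + 2.4 + 17.2 + 3.7 + 6.3 + 2.4) / 6 = 14.5500
deviations (xᵢ − x̄): 40.7500, -12.1500, 2.6500, -10.8500, -8.2500, -12.1500
Σ(xᵢ − x̄)² = 2148.6150 ⇒ m₂ = 2148.6150/6 = 358.10250
Σ(xᵢ − x̄)³ = 62260.5000 ⇒ m₃ = 62260.5000/6 = 10376.75000
m₂^(3/2) = 358.10250^(1.5) = 6776.58717
g1 = m₃ / m₂^(3/2) = 10376.75000 / 6776.58717 ≈ 1.5313

1.5313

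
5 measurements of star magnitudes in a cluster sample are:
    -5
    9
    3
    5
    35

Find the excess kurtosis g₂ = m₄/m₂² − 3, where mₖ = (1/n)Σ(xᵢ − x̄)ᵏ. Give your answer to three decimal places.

-0.216

x̄ = 9.4000
Σ(xᵢ − x̄)² = 923.2000 ⇒ m₂ = 184.64000
Σ(xᵢ − x̄)⁴ = 474547.4560 ⇒ m₄ = 94909.49120
m₂² = 34091.92960
g₂ = m₄/m₂² − 3 = 2.78393 − 3 ≈ -0.216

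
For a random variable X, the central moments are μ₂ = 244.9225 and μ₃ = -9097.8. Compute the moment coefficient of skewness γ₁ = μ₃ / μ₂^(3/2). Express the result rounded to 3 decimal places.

σ = √μ₂ = √244.9225 = 15.65000
σ³ = μ₂^(3/2) = 3833.03713
γ₁ = μ₃/σ³ = -9097.8 / 3833.03713 ≈ -2.374

-2.374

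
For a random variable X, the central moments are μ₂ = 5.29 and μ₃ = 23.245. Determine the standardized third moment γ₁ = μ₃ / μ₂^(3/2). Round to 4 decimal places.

1.9105

σ = √μ₂ = √5.29 = 2.30000
σ³ = μ₂^(3/2) = 12.16700
γ₁ = μ₃/σ³ = 23.245 / 12.16700 ≈ 1.9105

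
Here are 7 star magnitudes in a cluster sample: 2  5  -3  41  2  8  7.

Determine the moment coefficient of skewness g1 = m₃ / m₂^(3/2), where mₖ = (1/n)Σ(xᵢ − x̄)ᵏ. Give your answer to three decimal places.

x̄ = (2 + 5 - 3 + 41 + 2 + 8 + 7) / 7 = 8.8571
deviations (xᵢ − x̄): -6.8571, -3.8571, -11.8571, 32.1429, -6.8571, -0.8571, -1.8571
Σ(xᵢ − x̄)² = 1286.8571 ⇒ m₂ = 1286.8571/7 = 183.83673
Σ(xᵢ − x̄)³ = 30832.5306 ⇒ m₃ = 30832.5306/7 = 4404.64723
m₂^(3/2) = 183.83673^(1.5) = 2492.57621
g1 = m₃ / m₂^(3/2) = 4404.64723 / 2492.57621 ≈ 1.767

1.767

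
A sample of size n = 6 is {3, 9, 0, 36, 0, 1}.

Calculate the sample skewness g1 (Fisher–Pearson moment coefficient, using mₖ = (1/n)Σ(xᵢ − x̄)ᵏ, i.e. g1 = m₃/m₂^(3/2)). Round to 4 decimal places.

1.5777

x̄ = (3 + 9 + 0 + 36 + 0 + 1) / 6 = 8.1667
deviations (xᵢ − x̄): -5.1667, 0.8333, -8.1667, 27.8333, -8.1667, -7.1667
Σ(xᵢ − x̄)² = 986.8333 ⇒ m₂ = 986.8333/6 = 164.47222
Σ(xᵢ − x̄)³ = 19967.5556 ⇒ m₃ = 19967.5556/6 = 3327.92593
m₂^(3/2) = 164.47222^(1.5) = 2109.30237
g1 = m₃ / m₂^(3/2) = 3327.92593 / 2109.30237 ≈ 1.5777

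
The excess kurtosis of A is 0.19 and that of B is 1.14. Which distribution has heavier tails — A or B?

Higher excess kurtosis ⇒ heavier tails relative to the normal distribution.
0.19 vs 1.14: the larger is 1.14, so B has heavier tails.

B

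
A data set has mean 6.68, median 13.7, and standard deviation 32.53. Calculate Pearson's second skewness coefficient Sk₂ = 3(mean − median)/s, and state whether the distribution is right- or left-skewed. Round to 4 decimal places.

-0.6474, left-skewed

Sk₂ = 3(6.68 − 13.7) / 32.53 = 3 × -7.0200 / 32.53
    = -21.0600 / 32.53 ≈ -0.6474
Sk₂ < 0 ⇒ mean < median ⇒ left-skewed (negative skew).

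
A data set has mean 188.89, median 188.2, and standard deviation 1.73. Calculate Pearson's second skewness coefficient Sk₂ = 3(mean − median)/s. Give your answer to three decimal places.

1.197

Sk₂ = 3(188.89 − 188.2) / 1.73 = 3 × 0.6900 / 1.73
    = 2.0700 / 1.73 ≈ 1.197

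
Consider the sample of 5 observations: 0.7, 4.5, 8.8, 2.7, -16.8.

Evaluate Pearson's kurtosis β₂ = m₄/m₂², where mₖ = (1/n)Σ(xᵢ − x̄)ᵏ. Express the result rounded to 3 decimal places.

x̄ = -0.0200
Σ(xᵢ − x̄)² = 387.7080 ⇒ m₂ = 77.54160
Σ(xᵢ − x̄)⁴ = 85804.8277 ⇒ m₄ = 17160.96554
m₂² = 6012.69973
β₂ = m₄/m₂² = 17160.96554 / 6012.69973 ≈ 2.854

2.854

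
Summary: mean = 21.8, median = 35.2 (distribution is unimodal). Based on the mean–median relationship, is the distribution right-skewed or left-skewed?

left-skewed

mean − median = 21.8 − 35.2 = -13.4
mean < median ⇒ the longer tail is on the left ⇒ left-skewed (negatively skewed).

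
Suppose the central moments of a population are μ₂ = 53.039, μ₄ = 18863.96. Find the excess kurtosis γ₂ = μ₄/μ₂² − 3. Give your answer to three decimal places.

3.706

μ₂² = 53.039² = 2813.13552
μ₄/μ₂² = 18863.96 / 2813.13552 = 6.70567
γ₂ = 6.70567 − 3 ≈ 3.706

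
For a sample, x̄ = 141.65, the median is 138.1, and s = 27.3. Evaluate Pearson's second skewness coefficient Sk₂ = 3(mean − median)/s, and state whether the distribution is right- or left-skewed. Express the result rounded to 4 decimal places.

Sk₂ = 3(141.65 − 138.1) / 27.3 = 3 × 3.5500 / 27.3
    = 10.6500 / 27.3 ≈ 0.3901
Sk₂ > 0 ⇒ mean > median ⇒ right-skewed (positive skew).

0.3901, right-skewed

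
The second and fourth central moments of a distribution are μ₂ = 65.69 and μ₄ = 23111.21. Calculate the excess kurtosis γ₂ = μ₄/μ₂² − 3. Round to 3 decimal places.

2.356

μ₂² = 65.69² = 4315.17610
μ₄/μ₂² = 23111.21 / 4315.17610 = 5.35580
γ₂ = 5.35580 − 3 ≈ 2.356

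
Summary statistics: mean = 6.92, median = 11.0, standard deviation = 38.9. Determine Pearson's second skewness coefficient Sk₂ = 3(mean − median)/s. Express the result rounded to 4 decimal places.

Sk₂ = 3(6.92 − 11.0) / 38.9 = 3 × -4.0800 / 38.9
    = -12.2400 / 38.9 ≈ -0.3147

-0.3147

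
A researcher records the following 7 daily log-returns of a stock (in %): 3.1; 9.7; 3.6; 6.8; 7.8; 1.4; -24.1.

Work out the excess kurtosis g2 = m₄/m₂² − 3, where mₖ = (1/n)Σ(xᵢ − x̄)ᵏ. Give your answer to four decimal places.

x̄ = 1.1857
Σ(xᵢ − x̄)² = 796.6686 ⇒ m₂ = 113.80980
Σ(xᵢ − x̄)⁴ = 417000.7321 ⇒ m₄ = 59571.53316
m₂² = 12952.66965
g2 = m₄/m₂² − 3 = 4.59917 − 3 ≈ 1.5992

1.5992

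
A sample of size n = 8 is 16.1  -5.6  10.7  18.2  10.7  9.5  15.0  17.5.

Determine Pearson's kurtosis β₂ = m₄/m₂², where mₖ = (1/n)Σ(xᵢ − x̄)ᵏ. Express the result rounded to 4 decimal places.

4.2253

x̄ = 11.5125
Σ(xᵢ − x̄)² = 411.9887 ⇒ m₂ = 51.49859
Σ(xᵢ − x̄)⁴ = 89647.3468 ⇒ m₄ = 11205.91835
m₂² = 2652.10516
β₂ = m₄/m₂² = 11205.91835 / 2652.10516 ≈ 4.2253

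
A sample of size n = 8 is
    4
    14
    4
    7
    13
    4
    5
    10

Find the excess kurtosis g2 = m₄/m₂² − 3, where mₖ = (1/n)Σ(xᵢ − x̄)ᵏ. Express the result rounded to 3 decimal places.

x̄ = 7.6250
Σ(xᵢ − x̄)² = 121.8750 ⇒ m₂ = 15.23438
Σ(xᵢ − x̄)⁴ = 3083.8066 ⇒ m₄ = 385.47583
m₂² = 232.08618
g2 = m₄/m₂² − 3 = 1.66092 − 3 ≈ -1.339

-1.339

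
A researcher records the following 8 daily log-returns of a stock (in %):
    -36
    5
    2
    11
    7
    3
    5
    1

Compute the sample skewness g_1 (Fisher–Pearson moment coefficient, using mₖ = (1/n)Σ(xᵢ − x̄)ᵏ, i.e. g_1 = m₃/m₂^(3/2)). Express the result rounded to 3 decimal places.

x̄ = (-36 + 5 + 2 + 11 + 7 + 3 + 5 + 1) / 8 = -0.2500
deviations (xᵢ − x̄): -35.7500, 5.2500, 2.2500, 11.2500, 7.2500, 3.2500, 5.2500, 1.2500
Σ(xᵢ − x̄)² = 1529.5000 ⇒ m₂ = 1529.5000/8 = 191.18750
Σ(xᵢ − x̄)³ = -43548.7500 ⇒ m₃ = -43548.7500/8 = -5443.59375
m₂^(3/2) = 191.18750^(1.5) = 2643.56042
g_1 = m₃ / m₂^(3/2) = -5443.59375 / 2643.56042 ≈ -2.059

-2.059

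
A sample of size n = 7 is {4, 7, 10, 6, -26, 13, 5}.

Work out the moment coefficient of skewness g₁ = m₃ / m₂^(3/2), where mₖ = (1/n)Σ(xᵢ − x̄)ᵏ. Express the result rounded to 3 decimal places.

x̄ = (4 + 7 + 10 + 6 - 26 + 13 + 5) / 7 = 2.7143
deviations (xᵢ − x̄): 1.2857, 4.2857, 7.2857, 3.2857, -28.7143, 10.2857, 2.2857
Σ(xᵢ − x̄)² = 1019.4286 ⇒ m₂ = 1019.4286/7 = 145.63265
Σ(xᵢ − x̄)³ = -22072.0408 ⇒ m₃ = -22072.0408/7 = -3153.14869
m₂^(3/2) = 145.63265^(1.5) = 1757.47090
g₁ = m₃ / m₂^(3/2) = -3153.14869 / 1757.47090 ≈ -1.794

-1.794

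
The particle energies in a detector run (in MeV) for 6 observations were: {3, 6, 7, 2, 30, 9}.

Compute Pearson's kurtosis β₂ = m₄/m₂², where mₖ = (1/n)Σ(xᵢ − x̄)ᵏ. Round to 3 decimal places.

3.775

x̄ = 9.5000
Σ(xᵢ − x̄)² = 537.5000 ⇒ m₂ = 89.58333
Σ(xᵢ − x̄)⁴ = 181748.3750 ⇒ m₄ = 30291.39583
m₂² = 8025.17361
β₂ = m₄/m₂² = 30291.39583 / 8025.17361 ≈ 3.775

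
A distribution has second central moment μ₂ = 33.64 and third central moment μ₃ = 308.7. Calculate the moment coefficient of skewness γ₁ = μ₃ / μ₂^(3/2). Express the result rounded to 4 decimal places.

1.5822

σ = √μ₂ = √33.64 = 5.80000
σ³ = μ₂^(3/2) = 195.11200
γ₁ = μ₃/σ³ = 308.7 / 195.11200 ≈ 1.5822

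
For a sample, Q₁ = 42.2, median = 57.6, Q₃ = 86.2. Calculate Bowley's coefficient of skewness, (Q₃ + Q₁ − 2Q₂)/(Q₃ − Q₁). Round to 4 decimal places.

numerator: Q₃ + Q₁ − 2Q₂ = 86.2 + 42.2 − 2×57.6 = 13.2000
denominator: Q₃ − Q₁ = 86.2 − 42.2 = 44.0000
Bowley skewness = 13.2000 / 44.0000 ≈ 0.3000

0.3000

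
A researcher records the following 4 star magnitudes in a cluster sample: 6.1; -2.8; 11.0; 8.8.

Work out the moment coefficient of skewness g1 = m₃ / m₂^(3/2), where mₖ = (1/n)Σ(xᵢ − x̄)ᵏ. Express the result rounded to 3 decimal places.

x̄ = (6.1 - 2.8 + 11.0 + 8.8) / 4 = 5.7750
deviations (xᵢ − x̄): 0.3250, -8.5750, 5.2250, 3.0250
Σ(xᵢ − x̄)² = 110.0875 ⇒ m₂ = 110.0875/4 = 27.52187
Σ(xᵢ − x̄)³ = -460.1644 ⇒ m₃ = -460.1644/4 = -115.04109
m₂^(3/2) = 27.52187^(1.5) = 144.38332
g1 = m₃ / m₂^(3/2) = -115.04109 / 144.38332 ≈ -0.797

-0.797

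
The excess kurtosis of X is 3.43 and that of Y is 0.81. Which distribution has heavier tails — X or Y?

Higher excess kurtosis ⇒ heavier tails relative to the normal distribution.
3.43 vs 0.81: the larger is 3.43, so X has heavier tails.

X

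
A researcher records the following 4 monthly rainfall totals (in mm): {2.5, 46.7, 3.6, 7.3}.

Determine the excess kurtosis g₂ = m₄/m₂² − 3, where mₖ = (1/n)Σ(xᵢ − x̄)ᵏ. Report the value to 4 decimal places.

-0.6928

x̄ = 15.0250
Σ(xᵢ − x̄)² = 1350.3875 ⇒ m₂ = 337.59688
Σ(xᵢ − x̄)⁴ = 1051831.5632 ⇒ m₄ = 262957.89079
m₂² = 113971.65001
g₂ = m₄/m₂² − 3 = 2.30722 − 3 ≈ -0.6928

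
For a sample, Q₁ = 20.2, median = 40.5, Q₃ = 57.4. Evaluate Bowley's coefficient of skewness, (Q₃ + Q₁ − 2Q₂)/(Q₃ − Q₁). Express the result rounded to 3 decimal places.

numerator: Q₃ + Q₁ − 2Q₂ = 57.4 + 20.2 − 2×40.5 = -3.4000
denominator: Q₃ − Q₁ = 57.4 − 20.2 = 37.2000
Bowley skewness = -3.4000 / 37.2000 ≈ -0.091

-0.091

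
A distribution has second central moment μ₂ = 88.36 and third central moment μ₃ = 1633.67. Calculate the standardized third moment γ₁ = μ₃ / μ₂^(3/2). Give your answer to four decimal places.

σ = √μ₂ = √88.36 = 9.40000
σ³ = μ₂^(3/2) = 830.58400
γ₁ = μ₃/σ³ = 1633.67 / 830.58400 ≈ 1.9669

1.9669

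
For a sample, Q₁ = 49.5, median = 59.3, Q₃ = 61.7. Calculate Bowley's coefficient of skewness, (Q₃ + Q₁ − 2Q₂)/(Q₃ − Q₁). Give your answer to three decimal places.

-0.607

numerator: Q₃ + Q₁ − 2Q₂ = 61.7 + 49.5 − 2×59.3 = -7.4000
denominator: Q₃ − Q₁ = 61.7 − 49.5 = 12.2000
Bowley skewness = -7.4000 / 12.2000 ≈ -0.607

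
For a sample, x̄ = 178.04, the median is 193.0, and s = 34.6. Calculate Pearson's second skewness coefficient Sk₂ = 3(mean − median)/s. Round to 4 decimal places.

Sk₂ = 3(178.04 − 193.0) / 34.6 = 3 × -14.9600 / 34.6
    = -44.8800 / 34.6 ≈ -1.2971

-1.2971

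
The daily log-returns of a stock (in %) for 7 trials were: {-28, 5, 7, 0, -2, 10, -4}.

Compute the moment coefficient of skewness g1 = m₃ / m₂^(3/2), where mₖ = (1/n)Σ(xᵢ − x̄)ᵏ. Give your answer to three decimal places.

x̄ = (-28 + 5 + 7 + 0 - 2 + 10 - 4) / 7 = -1.7143
deviations (xᵢ − x̄): -26.2857, 6.7143, 8.7143, 1.7143, -0.2857, 11.7143, -2.2857
Σ(xᵢ − x̄)² = 957.4286 ⇒ m₂ = 957.4286/7 = 136.77551
Σ(xᵢ − x̄)³ = -15596.8163 ⇒ m₃ = -15596.8163/7 = -2228.11662
m₂^(3/2) = 136.77551^(1.5) = 1599.60412
g1 = m₃ / m₂^(3/2) = -2228.11662 / 1599.60412 ≈ -1.393

-1.393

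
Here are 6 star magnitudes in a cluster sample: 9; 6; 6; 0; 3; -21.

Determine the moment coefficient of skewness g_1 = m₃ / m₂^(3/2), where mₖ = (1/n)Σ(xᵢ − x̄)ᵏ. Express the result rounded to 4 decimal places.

x̄ = (9 + 6 + 6 + 0 + 3 - 21) / 6 = 0.5000
deviations (xᵢ − x̄): 8.5000, 5.5000, 5.5000, -0.5000, 2.5000, -21.5000
Σ(xᵢ − x̄)² = 601.5000 ⇒ m₂ = 601.5000/6 = 100.25000
Σ(xᵢ − x̄)³ = -8976.0000 ⇒ m₃ = -8976.0000/6 = -1496.00000
m₂^(3/2) = 100.25000^(1.5) = 1003.75234
g_1 = m₃ / m₂^(3/2) = -1496.00000 / 1003.75234 ≈ -1.4904

-1.4904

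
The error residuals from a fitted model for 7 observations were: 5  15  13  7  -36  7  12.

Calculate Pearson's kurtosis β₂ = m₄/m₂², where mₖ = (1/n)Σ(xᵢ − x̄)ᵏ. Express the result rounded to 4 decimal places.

4.7775

x̄ = 3.2857
Σ(xᵢ − x̄)² = 1881.4286 ⇒ m₂ = 268.77551
Σ(xᵢ − x̄)⁴ = 2415874.5131 ⇒ m₄ = 345124.93045
m₂² = 72240.27489
β₂ = m₄/m₂² = 345124.93045 / 72240.27489 ≈ 4.7775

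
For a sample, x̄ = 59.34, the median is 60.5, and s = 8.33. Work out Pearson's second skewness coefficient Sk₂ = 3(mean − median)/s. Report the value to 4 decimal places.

-0.4178

Sk₂ = 3(59.34 − 60.5) / 8.33 = 3 × -1.1600 / 8.33
    = -3.4800 / 8.33 ≈ -0.4178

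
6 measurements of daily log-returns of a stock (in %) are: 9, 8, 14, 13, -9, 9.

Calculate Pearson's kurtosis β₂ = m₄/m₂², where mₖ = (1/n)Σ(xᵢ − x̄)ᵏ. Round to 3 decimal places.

x̄ = 7.3333
Σ(xᵢ − x̄)² = 349.3333 ⇒ m₂ = 58.22222
Σ(xᵢ − x̄)⁴ = 74192.4444 ⇒ m₄ = 12365.40741
m₂² = 3389.82716
β₂ = m₄/m₂² = 12365.40741 / 3389.82716 ≈ 3.648

3.648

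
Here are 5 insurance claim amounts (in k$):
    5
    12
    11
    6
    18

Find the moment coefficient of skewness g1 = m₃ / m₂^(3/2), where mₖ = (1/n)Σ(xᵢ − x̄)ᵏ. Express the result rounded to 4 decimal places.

0.3932

x̄ = (5 + 12 + 11 + 6 + 18) / 5 = 10.4000
deviations (xᵢ − x̄): -5.4000, 1.6000, 0.6000, -4.4000, 7.6000
Σ(xᵢ − x̄)² = 109.2000 ⇒ m₂ = 109.2000/5 = 21.84000
Σ(xᵢ − x̄)³ = 200.6400 ⇒ m₃ = 200.6400/5 = 40.12800
m₂^(3/2) = 21.84000^(1.5) = 102.06550
g1 = m₃ / m₂^(3/2) = 40.12800 / 102.06550 ≈ 0.3932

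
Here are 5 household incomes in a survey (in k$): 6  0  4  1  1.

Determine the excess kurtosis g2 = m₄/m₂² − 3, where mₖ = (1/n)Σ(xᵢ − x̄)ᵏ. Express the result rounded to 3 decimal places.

-1.304

x̄ = 2.4000
Σ(xᵢ − x̄)² = 25.2000 ⇒ m₂ = 5.04000
Σ(xᵢ − x̄)⁴ = 215.3760 ⇒ m₄ = 43.07520
m₂² = 25.40160
g2 = m₄/m₂² − 3 = 1.69577 − 3 ≈ -1.304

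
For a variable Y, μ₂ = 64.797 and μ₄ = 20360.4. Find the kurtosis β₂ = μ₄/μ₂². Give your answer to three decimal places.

4.849

μ₂² = 64.797² = 4198.65121
μ₄/μ₂² = 20360.4 / 4198.65121 = 4.84927
β₂ ≈ 4.849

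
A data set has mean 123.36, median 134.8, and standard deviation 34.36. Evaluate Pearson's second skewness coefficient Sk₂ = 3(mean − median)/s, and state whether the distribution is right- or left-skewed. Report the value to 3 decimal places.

Sk₂ = 3(123.36 − 134.8) / 34.36 = 3 × -11.4400 / 34.36
    = -34.3200 / 34.36 ≈ -0.999
Sk₂ < 0 ⇒ mean < median ⇒ left-skewed (negative skew).

-0.999, left-skewed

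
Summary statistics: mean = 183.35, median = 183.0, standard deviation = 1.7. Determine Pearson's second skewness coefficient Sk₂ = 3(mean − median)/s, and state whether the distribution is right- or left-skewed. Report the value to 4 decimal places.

0.6176, right-skewed

Sk₂ = 3(183.35 − 183.0) / 1.7 = 3 × 0.3500 / 1.7
    = 1.0500 / 1.7 ≈ 0.6176
Sk₂ > 0 ⇒ mean > median ⇒ right-skewed (positive skew).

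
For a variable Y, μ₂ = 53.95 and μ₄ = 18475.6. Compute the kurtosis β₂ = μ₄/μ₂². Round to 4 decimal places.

μ₂² = 53.95² = 2910.60250
μ₄/μ₂² = 18475.6 / 2910.60250 = 6.34769
β₂ ≈ 6.3477

6.3477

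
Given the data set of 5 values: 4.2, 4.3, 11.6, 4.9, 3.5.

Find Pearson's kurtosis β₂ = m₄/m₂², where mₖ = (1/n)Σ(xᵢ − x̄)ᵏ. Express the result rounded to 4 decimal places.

x̄ = 5.7000
Σ(xᵢ − x̄)² = 44.5000 ⇒ m₂ = 8.90000
Σ(xᵢ − x̄)⁴ = 1244.4754 ⇒ m₄ = 248.89508
m₂² = 79.21000
β₂ = m₄/m₂² = 248.89508 / 79.21000 ≈ 3.1422

3.1422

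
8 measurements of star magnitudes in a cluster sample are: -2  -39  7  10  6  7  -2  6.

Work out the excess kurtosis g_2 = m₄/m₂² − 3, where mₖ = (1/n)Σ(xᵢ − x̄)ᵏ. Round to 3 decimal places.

x̄ = -0.8750
Σ(xᵢ − x̄)² = 1792.8750 ⇒ m₂ = 224.10938
Σ(xᵢ − x̄)⁴ = 2138857.5879 ⇒ m₄ = 267357.19849
m₂² = 50225.01196
g_2 = m₄/m₂² − 3 = 5.32319 − 3 ≈ 2.323

2.323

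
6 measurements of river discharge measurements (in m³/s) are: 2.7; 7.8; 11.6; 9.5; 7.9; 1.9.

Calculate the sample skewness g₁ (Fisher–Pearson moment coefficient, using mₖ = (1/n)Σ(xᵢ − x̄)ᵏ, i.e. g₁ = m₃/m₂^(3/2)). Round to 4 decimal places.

x̄ = (2.7 + 7.8 + 11.6 + 9.5 + 7.9 + 1.9) / 6 = 6.9000
deviations (xᵢ − x̄): -4.2000, 0.9000, 4.7000, 2.6000, 1.0000, -5.0000
Σ(xᵢ − x̄)² = 73.3000 ⇒ m₂ = 73.3000/6 = 12.21667
Σ(xᵢ − x̄)³ = -75.9600 ⇒ m₃ = -75.9600/6 = -12.66000
m₂^(3/2) = 12.21667^(1.5) = 42.70012
g₁ = m₃ / m₂^(3/2) = -12.66000 / 42.70012 ≈ -0.2965

-0.2965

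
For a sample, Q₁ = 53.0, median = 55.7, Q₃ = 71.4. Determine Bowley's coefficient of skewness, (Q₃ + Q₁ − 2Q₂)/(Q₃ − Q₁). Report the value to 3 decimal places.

0.707

numerator: Q₃ + Q₁ − 2Q₂ = 71.4 + 53.0 − 2×55.7 = 13.0000
denominator: Q₃ − Q₁ = 71.4 − 53.0 = 18.4000
Bowley skewness = 13.0000 / 18.4000 ≈ 0.707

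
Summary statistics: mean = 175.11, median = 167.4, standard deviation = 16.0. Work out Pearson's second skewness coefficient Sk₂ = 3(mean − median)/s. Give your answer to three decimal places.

Sk₂ = 3(175.11 − 167.4) / 16.0 = 3 × 7.7100 / 16.0
    = 23.1300 / 16.0 ≈ 1.446

1.446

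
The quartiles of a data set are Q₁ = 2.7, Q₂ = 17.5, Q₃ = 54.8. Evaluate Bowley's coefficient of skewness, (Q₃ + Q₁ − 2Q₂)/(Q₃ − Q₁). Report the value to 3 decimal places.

numerator: Q₃ + Q₁ − 2Q₂ = 54.8 + 2.7 − 2×17.5 = 22.5000
denominator: Q₃ − Q₁ = 54.8 − 2.7 = 52.1000
Bowley skewness = 22.5000 / 52.1000 ≈ 0.432

0.432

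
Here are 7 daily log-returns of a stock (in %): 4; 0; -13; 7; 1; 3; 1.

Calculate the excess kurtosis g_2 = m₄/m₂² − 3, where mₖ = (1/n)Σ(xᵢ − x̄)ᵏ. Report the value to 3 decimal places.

1.076

x̄ = 0.4286
Σ(xᵢ − x̄)² = 243.7143 ⇒ m₂ = 34.81633
Σ(xᵢ − x̄)⁴ = 34589.1487 ⇒ m₄ = 4941.30696
m₂² = 1212.17659
g_2 = m₄/m₂² − 3 = 4.07639 − 3 ≈ 1.076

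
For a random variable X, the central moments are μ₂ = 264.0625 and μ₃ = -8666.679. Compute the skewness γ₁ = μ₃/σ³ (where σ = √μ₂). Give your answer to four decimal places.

-2.0197

σ = √μ₂ = √264.0625 = 16.25000
σ³ = μ₂^(3/2) = 4291.01563
γ₁ = μ₃/σ³ = -8666.679 / 4291.01563 ≈ -2.0197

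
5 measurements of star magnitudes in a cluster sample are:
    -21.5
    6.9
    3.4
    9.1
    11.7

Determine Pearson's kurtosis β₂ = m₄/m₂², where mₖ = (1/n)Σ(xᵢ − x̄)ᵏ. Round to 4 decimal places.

2.9991

x̄ = 1.9200
Σ(xᵢ − x̄)² = 722.6880 ⇒ m₂ = 144.53760
Σ(xᵢ − x̄)⁴ = 313274.4249 ⇒ m₄ = 62654.88497
m₂² = 20891.11781
β₂ = m₄/m₂² = 62654.88497 / 20891.11781 ≈ 2.9991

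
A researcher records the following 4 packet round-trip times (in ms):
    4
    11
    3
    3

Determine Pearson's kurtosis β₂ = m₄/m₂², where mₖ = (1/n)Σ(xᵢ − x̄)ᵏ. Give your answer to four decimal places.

2.2907

x̄ = 5.2500
Σ(xᵢ − x̄)² = 44.7500 ⇒ m₂ = 11.18750
Σ(xᵢ − x̄)⁴ = 1146.8281 ⇒ m₄ = 286.70703
m₂² = 125.16016
β₂ = m₄/m₂² = 286.70703 / 125.16016 ≈ 2.2907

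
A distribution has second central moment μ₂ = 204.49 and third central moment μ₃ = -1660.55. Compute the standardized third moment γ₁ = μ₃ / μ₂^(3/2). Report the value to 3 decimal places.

-0.568

σ = √μ₂ = √204.49 = 14.30000
σ³ = μ₂^(3/2) = 2924.20700
γ₁ = μ₃/σ³ = -1660.55 / 2924.20700 ≈ -0.568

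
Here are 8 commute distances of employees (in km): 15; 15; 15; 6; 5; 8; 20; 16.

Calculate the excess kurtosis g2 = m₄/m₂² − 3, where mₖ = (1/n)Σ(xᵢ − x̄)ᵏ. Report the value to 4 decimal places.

x̄ = 12.5000
Σ(xᵢ − x̄)² = 206.0000 ⇒ m₂ = 25.75000
Σ(xᵢ − x̄)⁴ = 8790.5000 ⇒ m₄ = 1098.81250
m₂² = 663.06250
g2 = m₄/m₂² − 3 = 1.65718 − 3 ≈ -1.3428

-1.3428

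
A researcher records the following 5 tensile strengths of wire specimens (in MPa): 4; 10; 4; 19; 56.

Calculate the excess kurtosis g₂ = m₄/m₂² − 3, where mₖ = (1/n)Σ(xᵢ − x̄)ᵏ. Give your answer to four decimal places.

-0.1543

x̄ = 18.6000
Σ(xᵢ − x̄)² = 1899.2000 ⇒ m₂ = 379.84000
Σ(xᵢ − x̄)⁴ = 2052874.0160 ⇒ m₄ = 410574.80320
m₂² = 144278.42560
g₂ = m₄/m₂² − 3 = 2.84571 − 3 ≈ -0.1543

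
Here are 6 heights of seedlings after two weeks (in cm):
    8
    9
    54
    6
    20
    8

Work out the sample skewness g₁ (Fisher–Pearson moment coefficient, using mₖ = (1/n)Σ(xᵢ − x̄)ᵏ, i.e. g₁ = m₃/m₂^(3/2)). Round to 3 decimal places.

1.533

x̄ = (8 + 9 + 54 + 6 + 20 + 8) / 6 = 17.5000
deviations (xᵢ − x̄): -9.5000, -8.5000, 36.5000, -11.5000, 2.5000, -9.5000
Σ(xᵢ − x̄)² = 1723.5000 ⇒ m₂ = 1723.5000/6 = 287.25000
Σ(xᵢ − x̄)³ = 44793.0000 ⇒ m₃ = 44793.0000/6 = 7465.50000
m₂^(3/2) = 287.25000^(1.5) = 4868.44262
g₁ = m₃ / m₂^(3/2) = 7465.50000 / 4868.44262 ≈ 1.533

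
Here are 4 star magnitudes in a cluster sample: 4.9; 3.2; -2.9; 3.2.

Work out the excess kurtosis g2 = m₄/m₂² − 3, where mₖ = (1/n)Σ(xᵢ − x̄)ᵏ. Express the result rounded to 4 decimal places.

-0.7820

x̄ = 2.1000
Σ(xᵢ − x̄)² = 35.2600 ⇒ m₂ = 8.81500
Σ(xᵢ − x̄)⁴ = 689.3938 ⇒ m₄ = 172.34845
m₂² = 77.70423
g2 = m₄/m₂² − 3 = 2.21801 − 3 ≈ -0.7820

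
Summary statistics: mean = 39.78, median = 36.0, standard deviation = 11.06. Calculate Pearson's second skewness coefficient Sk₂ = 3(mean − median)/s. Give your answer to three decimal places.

1.025

Sk₂ = 3(39.78 − 36.0) / 11.06 = 3 × 3.7800 / 11.06
    = 11.3400 / 11.06 ≈ 1.025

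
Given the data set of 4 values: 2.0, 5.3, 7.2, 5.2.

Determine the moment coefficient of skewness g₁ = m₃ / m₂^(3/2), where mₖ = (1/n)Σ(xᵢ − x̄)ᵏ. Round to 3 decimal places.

-0.506

x̄ = (2.0 + 5.3 + 7.2 + 5.2) / 4 = 4.9250
deviations (xᵢ − x̄): -2.9250, 0.3750, 2.2750, 0.2750
Σ(xᵢ − x̄)² = 13.9475 ⇒ m₂ = 13.9475/4 = 3.48688
Σ(xᵢ − x̄)³ = -13.1771 ⇒ m₃ = -13.1771/4 = -3.29428
m₂^(3/2) = 3.48688^(1.5) = 6.51110
g₁ = m₃ / m₂^(3/2) = -3.29428 / 6.51110 ≈ -0.506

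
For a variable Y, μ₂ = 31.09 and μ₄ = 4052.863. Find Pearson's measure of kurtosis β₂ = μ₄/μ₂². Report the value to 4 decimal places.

μ₂² = 31.09² = 966.58810
μ₄/μ₂² = 4052.863 / 966.58810 = 4.19296
β₂ ≈ 4.1930

4.1930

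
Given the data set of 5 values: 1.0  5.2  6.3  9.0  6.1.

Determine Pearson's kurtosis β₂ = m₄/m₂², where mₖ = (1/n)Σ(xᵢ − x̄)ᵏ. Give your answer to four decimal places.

x̄ = 5.5200
Σ(xᵢ − x̄)² = 33.5880 ⇒ m₂ = 6.71760
Σ(xᵢ − x̄)⁴ = 564.5568 ⇒ m₄ = 112.91137
m₂² = 45.12615
β₂ = m₄/m₂² = 112.91137 / 45.12615 ≈ 2.5021

2.5021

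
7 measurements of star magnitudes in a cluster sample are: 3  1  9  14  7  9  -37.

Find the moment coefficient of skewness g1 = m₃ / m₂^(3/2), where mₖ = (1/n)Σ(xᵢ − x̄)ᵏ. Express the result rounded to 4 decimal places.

x̄ = (3 + 1 + 9 + 14 + 7 + 9 - 37) / 7 = 0.8571
deviations (xᵢ − x̄): 2.1429, 0.1429, 8.1429, 13.1429, 6.1429, 8.1429, -37.8571
Σ(xᵢ − x̄)² = 1780.8571 ⇒ m₂ = 1780.8571/7 = 254.40816
Σ(xᵢ − x̄)³ = -50663.7551 ⇒ m₃ = -50663.7551/7 = -7237.67930
m₂^(3/2) = 254.40816^(1.5) = 4057.85537
g1 = m₃ / m₂^(3/2) = -7237.67930 / 4057.85537 ≈ -1.7836

-1.7836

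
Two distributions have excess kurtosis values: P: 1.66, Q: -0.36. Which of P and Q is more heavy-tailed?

P

Higher excess kurtosis ⇒ heavier tails relative to the normal distribution.
1.66 vs -0.36: the larger is 1.66, so P has heavier tails. (P is leptokurtic — heavier-than-normal tails; the other is platykurtic.)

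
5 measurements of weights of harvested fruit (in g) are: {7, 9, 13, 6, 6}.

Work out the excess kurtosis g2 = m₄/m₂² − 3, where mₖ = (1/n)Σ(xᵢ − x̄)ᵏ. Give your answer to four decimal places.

-0.6046

x̄ = 8.2000
Σ(xᵢ − x̄)² = 34.8000 ⇒ m₂ = 6.96000
Σ(xᵢ − x̄)⁴ = 580.1760 ⇒ m₄ = 116.03520
m₂² = 48.44160
g2 = m₄/m₂² − 3 = 2.39536 − 3 ≈ -0.6046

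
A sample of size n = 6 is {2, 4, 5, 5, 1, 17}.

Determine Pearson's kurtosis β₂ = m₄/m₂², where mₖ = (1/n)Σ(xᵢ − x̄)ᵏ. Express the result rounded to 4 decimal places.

3.6773

x̄ = 5.6667
Σ(xᵢ − x̄)² = 167.3333 ⇒ m₂ = 27.88889
Σ(xᵢ − x̄)⁴ = 17161.1111 ⇒ m₄ = 2860.18519
m₂² = 777.79012
β₂ = m₄/m₂² = 2860.18519 / 777.79012 ≈ 3.6773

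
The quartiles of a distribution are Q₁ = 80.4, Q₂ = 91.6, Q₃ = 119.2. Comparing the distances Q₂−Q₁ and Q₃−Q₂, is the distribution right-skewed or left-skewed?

Q₂ − Q₁ = 11.2;  Q₃ − Q₂ = 27.6
Q₃ − Q₂ > Q₂ − Q₁ ⇒ the upper half is more spread out ⇒ right-skewed.

right-skewed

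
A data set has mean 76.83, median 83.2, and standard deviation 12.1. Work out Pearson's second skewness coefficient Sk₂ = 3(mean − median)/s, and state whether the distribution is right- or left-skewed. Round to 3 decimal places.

Sk₂ = 3(76.83 − 83.2) / 12.1 = 3 × -6.3700 / 12.1
    = -19.1100 / 12.1 ≈ -1.579
Sk₂ < 0 ⇒ mean < median ⇒ left-skewed (negative skew).

-1.579, left-skewed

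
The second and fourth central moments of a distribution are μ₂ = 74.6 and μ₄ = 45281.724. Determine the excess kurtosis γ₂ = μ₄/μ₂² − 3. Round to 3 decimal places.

5.137

μ₂² = 74.6² = 5565.16000
μ₄/μ₂² = 45281.724 / 5565.16000 = 8.13664
γ₂ = 8.13664 − 3 ≈ 5.137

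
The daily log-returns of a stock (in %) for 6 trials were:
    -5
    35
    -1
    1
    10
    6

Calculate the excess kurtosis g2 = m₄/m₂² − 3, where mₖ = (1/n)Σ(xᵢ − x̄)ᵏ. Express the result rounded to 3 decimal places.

0.311

x̄ = 7.6667
Σ(xᵢ − x̄)² = 1035.3333 ⇒ m₂ = 172.55556
Σ(xᵢ − x̄)⁴ = 591571.7778 ⇒ m₄ = 98595.29630
m₂² = 29775.41975
g2 = m₄/m₂² − 3 = 3.31130 − 3 ≈ 0.311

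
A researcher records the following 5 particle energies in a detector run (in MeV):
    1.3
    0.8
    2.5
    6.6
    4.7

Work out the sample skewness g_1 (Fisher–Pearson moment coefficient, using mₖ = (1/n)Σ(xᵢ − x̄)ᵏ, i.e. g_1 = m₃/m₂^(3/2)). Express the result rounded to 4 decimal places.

x̄ = (1.3 + 0.8 + 2.5 + 6.6 + 4.7) / 5 = 3.1800
deviations (xᵢ − x̄): -1.8800, -2.3800, -0.6800, 3.4200, 1.5200
Σ(xᵢ − x̄)² = 23.6680 ⇒ m₂ = 23.6680/5 = 4.73360
Σ(xᵢ − x̄)³ = 23.0731 ⇒ m₃ = 23.0731/5 = 4.61462
m₂^(3/2) = 4.73360^(1.5) = 10.29882
g_1 = m₃ / m₂^(3/2) = 4.61462 / 10.29882 ≈ 0.4481

0.4481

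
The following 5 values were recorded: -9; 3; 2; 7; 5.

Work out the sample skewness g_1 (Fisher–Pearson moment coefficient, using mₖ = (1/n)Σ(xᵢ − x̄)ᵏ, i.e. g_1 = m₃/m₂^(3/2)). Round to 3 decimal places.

-1.147

x̄ = (-9 + 3 + 2 + 7 + 5) / 5 = 1.6000
deviations (xᵢ − x̄): -10.6000, 1.4000, 0.4000, 5.4000, 3.4000
Σ(xᵢ − x̄)² = 155.2000 ⇒ m₂ = 155.2000/5 = 31.04000
Σ(xᵢ − x̄)³ = -991.4400 ⇒ m₃ = -991.4400/5 = -198.28800
m₂^(3/2) = 31.04000^(1.5) = 172.93487
g_1 = m₃ / m₂^(3/2) = -198.28800 / 172.93487 ≈ -1.147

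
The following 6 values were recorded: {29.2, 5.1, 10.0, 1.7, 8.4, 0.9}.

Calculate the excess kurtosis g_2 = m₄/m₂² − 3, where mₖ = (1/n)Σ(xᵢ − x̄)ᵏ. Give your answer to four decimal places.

x̄ = 9.2167
Σ(xᵢ − x̄)² = 543.2283 ⇒ m₂ = 90.53806
Σ(xᵢ − x̄)⁴ = 167731.7008 ⇒ m₄ = 27955.28347
m₂² = 8197.13950
g_2 = m₄/m₂² − 3 = 3.41037 − 3 ≈ 0.4104

0.4104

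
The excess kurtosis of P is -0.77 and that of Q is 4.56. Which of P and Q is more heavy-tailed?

Q

Higher excess kurtosis ⇒ heavier tails relative to the normal distribution.
-0.77 vs 4.56: the larger is 4.56, so Q has heavier tails. (Q is leptokurtic — heavier-than-normal tails; the other is platykurtic.)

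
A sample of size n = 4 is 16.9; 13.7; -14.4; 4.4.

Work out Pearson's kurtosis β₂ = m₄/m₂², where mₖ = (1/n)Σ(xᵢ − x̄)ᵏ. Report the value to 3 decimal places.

1.933

x̄ = 5.1500
Σ(xᵢ − x̄)² = 593.9300 ⇒ m₂ = 148.48250
Σ(xᵢ − x̄)⁴ = 170484.2968 ⇒ m₄ = 42621.07421
m₂² = 22047.05281
β₂ = m₄/m₂² = 42621.07421 / 22047.05281 ≈ 1.933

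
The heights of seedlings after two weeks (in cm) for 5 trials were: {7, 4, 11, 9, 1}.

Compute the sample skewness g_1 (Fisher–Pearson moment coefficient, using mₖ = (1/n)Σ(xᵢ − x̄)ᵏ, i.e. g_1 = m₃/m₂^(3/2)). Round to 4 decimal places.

-0.2499

x̄ = (7 + 4 + 11 + 9 + 1) / 5 = 6.4000
deviations (xᵢ − x̄): 0.6000, -2.4000, 4.6000, 2.6000, -5.4000
Σ(xᵢ − x̄)² = 63.2000 ⇒ m₂ = 63.2000/5 = 12.64000
Σ(xᵢ − x̄)³ = -56.1600 ⇒ m₃ = -56.1600/5 = -11.23200
m₂^(3/2) = 12.64000^(1.5) = 44.93871
g_1 = m₃ / m₂^(3/2) = -11.23200 / 44.93871 ≈ -0.2499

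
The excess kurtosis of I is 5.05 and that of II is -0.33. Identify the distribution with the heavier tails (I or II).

I

Higher excess kurtosis ⇒ heavier tails relative to the normal distribution.
5.05 vs -0.33: the larger is 5.05, so I has heavier tails. (I is leptokurtic — heavier-than-normal tails; the other is platykurtic.)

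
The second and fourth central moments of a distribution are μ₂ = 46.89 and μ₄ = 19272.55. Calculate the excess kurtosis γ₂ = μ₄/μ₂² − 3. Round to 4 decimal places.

μ₂² = 46.89² = 2198.67210
μ₄/μ₂² = 19272.55 / 2198.67210 = 8.76554
γ₂ = 8.76554 − 3 ≈ 5.7655

5.7655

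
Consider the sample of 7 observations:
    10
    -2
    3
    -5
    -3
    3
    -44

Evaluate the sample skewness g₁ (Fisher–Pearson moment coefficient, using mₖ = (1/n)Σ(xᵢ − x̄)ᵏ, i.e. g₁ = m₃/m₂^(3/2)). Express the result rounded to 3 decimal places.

-1.695

x̄ = (10 - 2 + 3 - 5 - 3 + 3 - 44) / 7 = -5.4286
deviations (xᵢ − x̄): 15.4286, 3.4286, 8.4286, 0.4286, 2.4286, 8.4286, -38.5714
Σ(xᵢ − x̄)² = 1885.7143 ⇒ m₂ = 1885.7143/7 = 269.38776
Σ(xᵢ − x̄)³ = -52459.9592 ⇒ m₃ = -52459.9592/7 = -7494.27988
m₂^(3/2) = 269.38776^(1.5) = 4421.47096
g₁ = m₃ / m₂^(3/2) = -7494.27988 / 4421.47096 ≈ -1.695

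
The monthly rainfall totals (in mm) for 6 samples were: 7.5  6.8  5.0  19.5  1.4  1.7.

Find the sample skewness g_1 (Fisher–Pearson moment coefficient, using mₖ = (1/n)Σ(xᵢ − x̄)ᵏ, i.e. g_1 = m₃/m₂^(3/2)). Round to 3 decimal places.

x̄ = (7.5 + 6.8 + 5.0 + 19.5 + 1.4 + 1.7) / 6 = 6.9833
deviations (xᵢ − x̄): 0.5167, -0.1833, -1.9833, 12.5167, -5.5833, -5.2833
Σ(xᵢ − x̄)² = 219.9883 ⇒ m₂ = 219.9883/6 = 36.66472
Σ(xᵢ − x̄)³ = 1631.7484 ⇒ m₃ = 1631.7484/6 = 271.95807
m₂^(3/2) = 36.66472^(1.5) = 222.01003
g_1 = m₃ / m₂^(3/2) = 271.95807 / 222.01003 ≈ 1.225

1.225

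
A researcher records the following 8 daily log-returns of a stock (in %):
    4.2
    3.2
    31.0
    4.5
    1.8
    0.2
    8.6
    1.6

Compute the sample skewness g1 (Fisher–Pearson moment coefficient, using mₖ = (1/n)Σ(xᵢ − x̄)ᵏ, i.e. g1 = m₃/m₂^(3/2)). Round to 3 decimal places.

x̄ = (4.2 + 3.2 + 31.0 + 4.5 + 1.8 + 0.2 + 8.6 + 1.6) / 8 = 6.8875
deviations (xᵢ − x̄): -2.6875, -3.6875, 24.1125, -2.3875, -5.0875, -6.6875, 1.7125, -5.2875
Σ(xᵢ − x̄)² = 709.4288 ⇒ m₂ = 709.4288/8 = 88.67859
Σ(xᵢ − x̄)³ = 13362.5866 ⇒ m₃ = 13362.5866/8 = 1670.32332
m₂^(3/2) = 88.67859^(1.5) = 835.08022
g1 = m₃ / m₂^(3/2) = 1670.32332 / 835.08022 ≈ 2.000

2.000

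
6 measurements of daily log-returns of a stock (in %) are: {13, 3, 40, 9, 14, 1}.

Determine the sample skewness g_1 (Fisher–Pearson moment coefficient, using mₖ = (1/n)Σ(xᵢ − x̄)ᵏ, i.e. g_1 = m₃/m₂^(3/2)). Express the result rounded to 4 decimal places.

x̄ = (13 + 3 + 40 + 9 + 14 + 1) / 6 = 13.3333
deviations (xᵢ − x̄): -0.3333, -10.3333, 26.6667, -4.3333, 0.6667, -12.3333
Σ(xᵢ − x̄)² = 989.3333 ⇒ m₂ = 989.3333/6 = 164.88889
Σ(xᵢ − x̄)³ = 15902.4444 ⇒ m₃ = 15902.4444/6 = 2650.40741
m₂^(3/2) = 164.88889^(1.5) = 2117.32286
g_1 = m₃ / m₂^(3/2) = 2650.40741 / 2117.32286 ≈ 1.2518

1.2518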